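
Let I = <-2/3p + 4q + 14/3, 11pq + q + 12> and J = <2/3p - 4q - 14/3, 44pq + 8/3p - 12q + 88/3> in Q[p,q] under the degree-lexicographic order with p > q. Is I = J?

For a fixed monomial order, each ideal has a unique reduced Gröbner basis; comparing bases decides equality.
Buchberger on the first generating set:
f_1 = -2/3p + 4q + 14/3, LT = p.
f_2 = 11pq + q + 12, LT = pq.

S(f_1,f_2): lcm = pq. S = -6q^2 - 78/11q - 12/11.
  leading term q^2: no divisor's leading term divides it; move -6q^2 to the remainder.
  leading term q: no divisor's leading term divides it; move -78/11q to the remainder.
  leading term 1: no divisor's leading term divides it; move -12/11 to the remainder.
  remainder -6q^2 - 78/11q - 12/11 ≠ 0; add g_3 = -6q^2 - 78/11q - 12/11 to the basis.

S(f_1,g_3): leading monomials are coprime, so the S-polynomial reduces to 0 (Buchberger's first criterion).
S(f_2,g_3): lcm = pq^2. S = -13/11pq + 1/11q^2 - 2/11p + 12/11q.
  leading term pq: subtract (39/22q)·f_1 from -13/11pq + 1/11q^2 - 2/11p + 12/11q → -7q^2 - 2/11p - 79/11q
  leading term q^2: subtract (7/6)·g_3 from -7q^2 - 2/11p - 79/11q → -2/11p + 12/11q + 14/11
  leading term p: subtract (3/11)·f_1 from -2/11p + 12/11q + 14/11 → 0
  remainder 0.

Every S-polynomial of the final basis reduces to 0, so we have a Gröbner basis.
Inter-reduce: drop elements whose leading term is divisible by another's, tail-reduce, and make monic.
Reduced Gröbner basis: {q^2 + 13/11q + 2/11, p - 6q - 7}.

Buchberger on the second generating set:
h_1 = 2/3p - 4q - 14/3, LT = p.
h_2 = 44pq + 8/3p - 12q + 88/3, LT = pq.

S(h_1,h_2): lcm = pq. S = -6q^2 - 2/33p - 74/11q - 2/3.
  leading term q^2: no divisor's leading term divides it; move -6q^2 to the remainder.
  leading term p: subtract (-1/11)·h_1 from -2/33p - 74/11q - 2/3 → -78/11q - 12/11
  leading term q: no divisor's leading term divides it; move -78/11q to the remainder.
  leading term 1: no divisor's leading term divides it; move -12/11 to the remainder.
  remainder -6q^2 - 78/11q - 12/11 ≠ 0; add k_3 = -6q^2 - 78/11q - 12/11 to the basis.

S(h_1,k_3): leading monomials are coprime, so the S-polynomial reduces to 0 (Buchberger's first criterion).
S(h_2,k_3): lcm = pq^2. S = -37/33pq - 3/11q^2 - 2/11p + 2/3q.
  leading term pq: subtract (-37/22q)·h_1 from -37/33pq - 3/11q^2 - 2/11p + 2/3q → -7q^2 - 2/11p - 79/11q
  leading term q^2: subtract (7/6)·k_3 from -7q^2 - 2/11p - 79/11q → -2/11p + 12/11q + 14/11
  leading term p: subtract (-3/11)·h_1 from -2/11p + 12/11q + 14/11 → 0
  remainder 0.

Every S-polynomial of the final basis reduces to 0, so we have a Gröbner basis.
Inter-reduce: drop elements whose leading term is divisible by another's, tail-reduce, and make monic.
Reduced Gröbner basis: {q^2 + 13/11q + 2/11, p - 6q - 7}.

Same reduced basis, so the two generating sets span the same ideal.

Yes, the ideals are equal.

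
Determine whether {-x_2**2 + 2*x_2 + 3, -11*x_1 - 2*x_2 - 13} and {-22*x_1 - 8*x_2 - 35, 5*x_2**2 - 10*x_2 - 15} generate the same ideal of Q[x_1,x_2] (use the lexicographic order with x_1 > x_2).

No, the ideals differ.

Two ideals are equal iff their reduced Gröbner bases coincide (the reduced basis is unique for a fixed ordering).
Buchberger on the first generating set:
f_1 = -x_2**2 + 2*x_2 + 3, LT = x_2**2.
f_2 = -11*x_1 - 2*x_2 - 13, LT = x_1.

The S-polynomials (S(f_1,f_2)) all reduce to 0 modulo the current basis, so we have a Gröbner basis.
Inter-reduce: drop elements whose leading term is divisible by another's, tail-reduce, and make monic.
Reduced Gröbner basis: {x_1 + 2/11*x_2 + 13/11, x_2**2 - 2*x_2 - 3}.

Buchberger on the second generating set:
h_1 = -22*x_1 - 8*x_2 - 35, LT = x_1.
h_2 = 5*x_2**2 - 10*x_2 - 15, LT = x_2**2.

The S-polynomials (S(h_1,h_2)) all reduce to 0 modulo the current basis, so we have a Gröbner basis.
Inter-reduce: drop elements whose leading term is divisible by another's, tail-reduce, and make monic.
Reduced Gröbner basis: {x_1 + 4/11*x_2 + 35/22, x_2**2 - 2*x_2 - 3}.

These differ, so the ideals are not equal.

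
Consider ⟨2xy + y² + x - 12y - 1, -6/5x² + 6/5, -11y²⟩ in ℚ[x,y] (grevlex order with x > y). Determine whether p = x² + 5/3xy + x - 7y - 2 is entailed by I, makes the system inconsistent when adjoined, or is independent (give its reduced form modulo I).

x² + 5/3xy + x - 7y - 2 lies in I (it reduces to 0).

First compute the reduced Gröbner basis of I by Buchberger's algorithm.
f_1 = 2xy + y² + x - 12y - 1, LT = xy.
f_2 = -6/5x² + 6/5, LT = x².
f_3 = -11y², LT = y².

S(f_1,f_2): lcm = x²y. S = ½xy² + ½x² - 6xy - ½x + y.
  leading term xy²: subtract (¼y)·f_1 from ½xy² + ½x² - 6xy - ½x + y → -¼y³ + ½x² - 25/4xy + 3y² - ½x + 5/4y
  leading term y³: subtract (1/44y)·f_3 from -¼y³ + ½x² - 25/4xy + 3y² - ½x + 5/4y → ½x² - 25/4xy + 3y² - ½x + 5/4y
  leading term x²: subtract (-5/12)·f_2 from ½x² - 25/4xy + 3y² - ½x + 5/4y → -25/4xy + 3y² - ½x + 5/4y + ½
  leading term xy: subtract (-25/8)·f_1 from -25/4xy + 3y² - ½x + 5/4y + ½ → 49/8y² + 21/8x - 145/4y - 21/8
  leading term y²: subtract (-49/88)·f_3 from 49/8y² + 21/8x - 145/4y - 21/8 → 21/8x - 145/4y - 21/8
  leading term x: no divisor's leading term divides it; move 21/8x to the remainder.
  leading term y: no divisor's leading term divides it; move -145/4y to the remainder.
  leading term 1: no divisor's leading term divides it; move -21/8 to the remainder.
  remainder 21/8x - 145/4y - 21/8 ≠ 0; add h_4 = 21/8x - 145/4y - 21/8 to the basis.

S(f_1,f_3): lcm = xy². S = ½y³ + ½xy - 6y² - ½y.
  leading term y³: subtract (-1/22y)·f_3 from ½y³ + ½xy - 6y² - ½y → ½xy - 6y² - ½y
  leading term xy: subtract (¼)·f_1 from ½xy - 6y² - ½y → -25/4y² - ¼x + 5/2y + ¼
  leading term y²: subtract (25/44)·f_3 from -25/4y² - ¼x + 5/2y + ¼ → -¼x + 5/2y + ¼
  leading term x: subtract (-2/21)·h_4 from -¼x + 5/2y + ¼ → -20/21y
  leading term y: no divisor's leading term divides it; move -20/21y to the remainder.
  remainder -20/21y ≠ 0; add h_5 = -20/21y to the basis.

The other S-polynomials (S(f_2,f_3), S(f_1,h_4), S(f_2,h_4), S(f_3,h_4), S(f_1,h_5), S(f_2,h_5), S(f_3,h_5), S(h_4,h_5)) all reduce to 0 modulo the current basis, so we have a Gröbner basis.
Inter-reduce: drop elements whose leading term is divisible by another's, tail-reduce, and make monic.
Reduced Gröbner basis: {x - 1, y}.
Label its elements g_1 = x - 1, g_2 = y.

Reduce p = x² + 5/3xy + x - 7y - 2 modulo G:
  leading term x²: subtract (x)·g_1 from x² + 5/3xy + x - 7y - 2 → 5/3xy + 2x - 7y - 2
  leading term xy: subtract (5/3y)·g_1 from 5/3xy + 2x - 7y - 2 → 2x - 16/3y - 2
  leading term x: subtract (2)·g_1 from 2x - 16/3y - 2 → -16/3y
  leading term y: subtract (-16/3)·g_2 from -16/3y → 0
  normal form = 0.
Since the normal form is 0, p ∈ I.

The remainder on division by a Gröbner basis is unique — it is the normal form.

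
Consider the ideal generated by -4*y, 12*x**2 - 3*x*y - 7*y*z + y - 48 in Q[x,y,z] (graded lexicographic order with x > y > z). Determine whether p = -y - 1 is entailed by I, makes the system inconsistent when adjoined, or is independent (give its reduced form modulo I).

First compute the reduced Gröbner basis of I by Buchberger's algorithm.
f_1 = -4*y, LT = y.
f_2 = 12*x**2 - 3*x*y - 7*y*z + y - 48, LT = x**2.

The S-polynomials (S(f_1,f_2)) all reduce to 0 modulo the current basis, so we have a Gröbner basis.
Inter-reduce: drop elements whose leading term is divisible by another's, tail-reduce, and make monic.
Reduced Gröbner basis: {x**2 - 4, y}.
Label its elements g_1 = x**2 - 4, g_2 = y.

Reduce p = -y - 1 modulo G:
  leading term y: subtract (-1)·g_2 from -y - 1 → -1
  leading term 1: no divisor's leading term divides it; move -1 to the remainder.
  normal form = -1.
The normal form is nonzero, so p ∉ I. Since p minus its normal form lies in I, I + (p) = I + (r) where r = -1; decide whether this ideal is the whole ring.
Here r = -1 is a nonzero constant, hence a unit: 1 ∈ I + (p), the Gröbner basis of I + (p) is {1}, and the enlarged system has no common solution — adjoining p is inconsistent.

Adjoining -y - 1 makes the ideal the whole ring: the system is inconsistent.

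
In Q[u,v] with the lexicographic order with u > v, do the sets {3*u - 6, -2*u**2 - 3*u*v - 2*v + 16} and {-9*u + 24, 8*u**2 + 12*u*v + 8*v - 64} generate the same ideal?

Since reduced Gröbner bases are canonical representatives of ideals under a given ordering, it suffices to compute and compare them.
Buchberger on the first generating set:
f_1 = 3*u - 6, LT = u.
f_2 = -2*u**2 - 3*u*v - 2*v + 16, LT = u**2.

S(f_1,f_2): lcm = u**2. S = -3/2*u*v - 2*u - v + 8.
  leading term u*v: subtract (-1/2*v)·f_1 from -3/2*u*v - 2*u - v + 8 → -2*u - 4*v + 8
  leading term u: subtract (-2/3)·f_1 from -2*u - 4*v + 8 → -4*v + 4
  leading term v: no divisor's leading term divides it; move -4*v to the remainder.
  leading term 1: no divisor's leading term divides it; move 4 to the remainder.
  remainder -4*v + 4 ≠ 0; add g_3 = -4*v + 4 to the basis.

The other S-polynomials (S(f_1,g_3), S(f_2,g_3)) all reduce to 0 modulo the current basis, so we have a Gröbner basis.
Inter-reduce: drop elements whose leading term is divisible by another's, tail-reduce, and make monic.
Reduced Gröbner basis: {u - 2, v - 1}.

Buchberger on the second generating set:
h_1 = -9*u + 24, LT = u.
h_2 = 8*u**2 + 12*u*v + 8*v - 64, LT = u**2.

S(h_1,h_2): lcm = u**2. S = -3/2*u*v - 8/3*u - v + 8.
  leading term u*v: subtract (1/6*v)·h_1 from -3/2*u*v - 8/3*u - v + 8 → -8/3*u - 5*v + 8
  leading term u: subtract (8/27)·h_1 from -8/3*u - 5*v + 8 → -5*v + 8/9
  leading term v: no divisor's leading term divides it; move -5*v to the remainder.
  leading term 1: no divisor's leading term divides it; move 8/9 to the remainder.
  remainder -5*v + 8/9 ≠ 0; add k_3 = -5*v + 8/9 to the basis.

The other S-polynomials (S(h_1,k_3), S(h_2,k_3)) all reduce to 0 modulo the current basis, so we have a Gröbner basis.
Inter-reduce: drop elements whose leading term is divisible by another's, tail-reduce, and make monic.
Reduced Gröbner basis: {u - 8/3, v - 8/45}.

The bases are distinct; the ideals are different.
The same test decides containment: I ⊆ J iff every generator of I reduces to 0 modulo a Gröbner basis of J.

No, the ideals differ.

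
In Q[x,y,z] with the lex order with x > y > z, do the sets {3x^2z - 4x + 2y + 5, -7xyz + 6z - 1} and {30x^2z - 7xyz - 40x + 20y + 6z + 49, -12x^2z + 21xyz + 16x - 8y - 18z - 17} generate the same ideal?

Yes, the ideals are equal.

Equality of ideals is decidable: compute both reduced Gröbner bases (unique for the ordering) and check whether they agree.
Buchberger on the first generating set:
f_1 = 3x^2z - 4x + 2y + 5, LT = x^2z.
f_2 = -7xyz + 6z - 1, LT = xyz.

S(f_1,f_2): lcm = x^2yz. S = -4/3xy + 6/7xz - 1/7x + 2/3y^2 + 5/3y.
  leading term xy: no divisor's leading term divides it; move -4/3xy to the remainder.
  leading term xz: no divisor's leading term divides it; move 6/7xz to the remainder.
  leading term x: no divisor's leading term divides it; move -1/7x to the remainder.
  leading term y^2: no divisor's leading term divides it; move 2/3y^2 to the remainder.
  leading term y: no divisor's leading term divides it; move 5/3y to the remainder.
  remainder -4/3xy + 6/7xz - 1/7x + 2/3y^2 + 5/3y ≠ 0; add g_3 = -4/3xy + 6/7xz - 1/7x + 2/3y^2 + 5/3y to the basis.

S(f_2,g_3): lcm = xyz. S = 9/14xz^2 - 3/28xz + 1/2y^2z + 5/4yz - 6/7z + 1/7.
  leading term xz^2: no divisor's leading term divides it; move 9/14xz^2 to the remainder.
  leading term xz: no divisor's leading term divides it; move -3/28xz to the remainder.
  leading term y^2z: no divisor's leading term divides it; move 1/2y^2z to the remainder.
  leading term yz: no divisor's leading term divides it; move 5/4yz to the remainder.
  leading term z: no divisor's leading term divides it; move -6/7z to the remainder.
  leading term 1: no divisor's leading term divides it; move 1/7 to the remainder.
  remainder 9/14xz^2 - 3/28xz + 1/2y^2z + 5/4yz - 6/7z + 1/7 ≠ 0; add g_4 = 9/14xz^2 - 3/28xz + 1/2y^2z + 5/4yz - 6/7z + 1/7 to the basis.

S(f_2,g_4): lcm = xyz^2. S = 1/6xyz - 7/9y^3z - 35/18y^2z + 4/3yz - 2/9y - 6/7z^2 + 1/7z.
  leading term xyz: subtract (-1/42)·f_2 from 1/6xyz - 7/9y^3z - 35/18y^2z + 4/3yz - 2/9y - 6/7z^2 + 1/7z → -7/9y^3z - 35/18y^2z + 4/3yz - 2/9y - 6/7z^2 + 2/7z - 1/42
  leading term y^3z: no divisor's leading term divides it; move -7/9y^3z to the remainder.
  leading term y^2z: no divisor's leading term divides it; move -35/18y^2z to the remainder.
  leading term yz: no divisor's leading term divides it; move 4/3yz to the remainder.
  leading term y: no divisor's leading term divides it; move -2/9y to the remainder.
  leading term z^2: no divisor's leading term divides it; move -6/7z^2 to the remainder.
  leading term z: no divisor's leading term divides it; move 2/7z to the remainder.
  leading term 1: no divisor's leading term divides it; move -1/42 to the remainder.
  remainder -7/9y^3z - 35/18y^2z + 4/3yz - 2/9y - 6/7z^2 + 2/7z - 1/42 ≠ 0; add g_5 = -7/9y^3z - 35/18y^2z + 4/3yz - 2/9y - 6/7z^2 + 2/7z - 1/42 to the basis.

The other S-polynomials (S(f_1,g_3), S(f_1,g_4), S(g_3,g_4), S(f_1,g_5), S(f_2,g_5), S(g_3,g_5), S(g_4,g_5)) all reduce to 0 modulo the current basis, so we have a Gröbner basis.
Inter-reduce: drop elements whose leading term is divisible by another's, tail-reduce, and make monic.
Reduced Gröbner basis: {x^2z - 4/3x + 2/3y + 5/3, xy - 9/14xz + 3/28x - 1/2y^2 - 5/4y, xz^2 - 1/6xz + 7/9y^2z + 35/18yz - 4/3z + 2/9, y^3z + 5/2y^2z - 12/7yz + 2/7y + 54/49z^2 - 18/49z + 3/98}.

Buchberger on the second generating set:
h_1 = 30x^2z - 7xyz - 40x + 20y + 6z + 49, LT = x^2z.
h_2 = -12x^2z + 21xyz + 16x - 8y - 18z - 17, LT = x^2z.

S(h_1,h_2): lcm = x^2z. S = 91/60xyz - 13/10z + 13/60.
  leading term xyz: no divisor's leading term divides it; move 91/60xyz to the remainder.
  leading term z: no divisor's leading term divides it; move -13/10z to the remainder.
  leading term 1: no divisor's leading term divides it; move 13/60 to the remainder.
  remainder 91/60xyz - 13/10z + 13/60 ≠ 0; add k_3 = 91/60xyz - 13/10z + 13/60 to the basis.

S(h_1,k_3): lcm = x^2yz. S = -7/30xy^2z - 4/3xy + 6/7xz - 1/7x + 2/3y^2 + 1/5yz + 49/30y.
  leading term xy^2z: subtract (-2/13y)·k_3 from -7/30xy^2z - 4/3xy + 6/7xz - 1/7x + 2/3y^2 + 1/5yz + 49/30y → -4/3xy + 6/7xz - 1/7x + 2/3y^2 + 5/3y
  leading term xy: no divisor's leading term divides it; move -4/3xy to the remainder.
  leading term xz: no divisor's leading term divides it; move 6/7xz to the remainder.
  leading term x: no divisor's leading term divides it; move -1/7x to the remainder.
  leading term y^2: no divisor's leading term divides it; move 2/3y^2 to the remainder.
  leading term y: no divisor's leading term divides it; move 5/3y to the remainder.
  remainder -4/3xy + 6/7xz - 1/7x + 2/3y^2 + 5/3y ≠ 0; add k_4 = -4/3xy + 6/7xz - 1/7x + 2/3y^2 + 5/3y to the basis.

S(k_3,k_4): lcm = xyz. S = 9/14xz^2 - 3/28xz + 1/2y^2z + 5/4yz - 6/7z + 1/7.
  leading term xz^2: no divisor's leading term divides it; move 9/14xz^2 to the remainder.
  leading term xz: no divisor's leading term divides it; move -3/28xz to the remainder.
  leading term y^2z: no divisor's leading term divides it; move 1/2y^2z to the remainder.
  leading term yz: no divisor's leading term divides it; move 5/4yz to the remainder.
  leading term z: no divisor's leading term divides it; move -6/7z to the remainder.
  leading term 1: no divisor's leading term divides it; move 1/7 to the remainder.
  remainder 9/14xz^2 - 3/28xz + 1/2y^2z + 5/4yz - 6/7z + 1/7 ≠ 0; add k_5 = 9/14xz^2 - 3/28xz + 1/2y^2z + 5/4yz - 6/7z + 1/7 to the basis.

S(k_3,k_5): lcm = xyz^2. S = 1/6xyz - 7/9y^3z - 35/18y^2z + 4/3yz - 2/9y - 6/7z^2 + 1/7z.
  leading term xyz: subtract (10/91)·k_3 from 1/6xyz - 7/9y^3z - 35/18y^2z + 4/3yz - 2/9y - 6/7z^2 + 1/7z → -7/9y^3z - 35/18y^2z + 4/3yz - 2/9y - 6/7z^2 + 2/7z - 1/42
  leading term y^3z: no divisor's leading term divides it; move -7/9y^3z to the remainder.
  leading term y^2z: no divisor's leading term divides it; move -35/18y^2z to the remainder.
  leading term yz: no divisor's leading term divides it; move 4/3yz to the remainder.
  leading term y: no divisor's leading term divides it; move -2/9y to the remainder.
  leading term z^2: no divisor's leading term divides it; move -6/7z^2 to the remainder.
  leading term z: no divisor's leading term divides it; move 2/7z to the remainder.
  leading term 1: no divisor's leading term divides it; move -1/42 to the remainder.
  remainder -7/9y^3z - 35/18y^2z + 4/3yz - 2/9y - 6/7z^2 + 2/7z - 1/42 ≠ 0; add k_6 = -7/9y^3z - 35/18y^2z + 4/3yz - 2/9y - 6/7z^2 + 2/7z - 1/42 to the basis.

The other S-polynomials (S(h_2,k_3), S(h_1,k_4), S(h_2,k_4), S(h_1,k_5), S(h_2,k_5), S(k_4,k_5), S(h_1,k_6), S(h_2,k_6), S(k_3,k_6), S(k_4,k_6), S(k_5,k_6)) all reduce to 0 modulo the current basis, so we have a Gröbner basis.
Inter-reduce: drop elements whose leading term is divisible by another's, tail-reduce, and make monic.
Reduced Gröbner basis: {x^2z - 4/3x + 2/3y + 5/3, xy - 9/14xz + 3/28x - 1/2y^2 - 5/4y, xz^2 - 1/6xz + 7/9y^2z + 35/18yz - 4/3z + 2/9, y^3z + 5/2y^2z - 12/7yz + 2/7y + 54/49z^2 - 18/49z + 3/98}.

Same reduced basis, so the two generating sets span the same ideal.
The choice of monomial ordering does not affect the verdict — as long as both bases are computed under the same ordering, their equality decides ideal equality.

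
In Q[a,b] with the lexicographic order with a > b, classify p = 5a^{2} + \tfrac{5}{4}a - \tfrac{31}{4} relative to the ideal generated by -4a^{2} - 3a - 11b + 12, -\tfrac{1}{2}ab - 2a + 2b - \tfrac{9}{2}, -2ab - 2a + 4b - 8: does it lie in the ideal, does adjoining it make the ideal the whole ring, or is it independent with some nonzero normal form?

First compute the reduced Gröbner basis of I by Buchberger's algorithm.
f_1 = -4a^{2} - 3a - 11b + 12, LT = a^{2}.
f_2 = -\tfrac{1}{2}ab - 2a + 2b - \tfrac{9}{2}, LT = ab.
f_3 = -2ab - 2a + 4b - 8, LT = ab.

S(f_1,f_2): lcm = a^{2}b. S = -4a^{2} + \tfrac{19}{4}ab - 9a + \tfrac{11}{4}b^{2} - 3b.
  reduce S modulo (f_1, f_2, f_3):
  remainder -25a + \tfrac{11}{4}b^{2} + 27b - \tfrac{219}{4} ≠ 0; add h_4 = -25a + \tfrac{11}{4}b^{2} + 27b - \tfrac{219}{4} to the basis.

S(f_1,f_3): lcm = a^{2}b. S = -a^{2} + \tfrac{11}{4}ab - 4a + \tfrac{11}{4}b^{2} - 3b.
  reduce S modulo (f_1, f_2, f_3, h_4):
  remainder \tfrac{473}{400}b^{2} - \tfrac{116}{25}b + \tfrac{1383}{400} ≠ 0; add h_5 = \tfrac{473}{400}b^{2} - \tfrac{116}{25}b + \tfrac{1383}{400} to the basis.

S(f_2,f_3): lcm = ab. S = 3a - 2b + 5.
  reduce S modulo (f_1, f_2, f_3, h_4, h_5):
  remainder \tfrac{109}{43}b - \tfrac{109}{43} ≠ 0; add h_6 = \tfrac{109}{43}b - \tfrac{109}{43} to the basis.

The other S-polynomials (S(f_1,h_4), S(f_2,h_4), S(f_3,h_4), S(f_1,h_5), S(f_2,h_5), S(f_3,h_5), S(h_4,h_5), S(f_1,h_6), S(f_2,h_6), S(f_3,h_6), S(h_4,h_6), S(h_5,h_6)) all reduce to 0 modulo the current basis, so we have a Gröbner basis.
Inter-reduce: drop elements whose leading term is divisible by another's, tail-reduce, and make monic.
Reduced Gröbner basis: {a + 1, b - 1}.
Label its elements g_1 = a + 1, g_2 = b - 1.

Reduce p = 5a^{2} + \tfrac{5}{4}a - \tfrac{31}{4} modulo G:
  leading term a^{2}: subtract (5a)·g_1 from 5a^{2} + \tfrac{5}{4}a - \tfrac{31}{4} → -\tfrac{15}{4}a - \tfrac{31}{4}
  leading term a: subtract (-\tfrac{15}{4})·g_1 from -\tfrac{15}{4}a - \tfrac{31}{4} → -4
  leading term 1: no divisor's leading term divides it; move -4 to the remainder.
  normal form = -4.
The normal form is nonzero, so p ∉ I. Since p minus its normal form lies in I, I + (p) = I + (r) where r = -4; decide whether this ideal is the whole ring.
Here r = -4 is a nonzero constant, hence a unit: 1 ∈ I + (p), the Gröbner basis of I + (p) is {1}, and the enlarged system has no common solution — adjoining p is inconsistent.

Adjoining 5a^{2} + \tfrac{5}{4}a - \tfrac{31}{4} makes the ideal the whole ring: the system is inconsistent.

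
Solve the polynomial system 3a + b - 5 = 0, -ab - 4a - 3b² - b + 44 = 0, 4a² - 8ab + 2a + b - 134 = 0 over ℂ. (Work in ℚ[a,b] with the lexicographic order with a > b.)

Compute a lex Gröbner basis by Buchberger's algorithm.
f_1 = 3a + b - 5, LT = a.
f_2 = -ab - 4a - 3b² - b + 44, LT = ab.
f_3 = 4a² - 8ab + 2a + b - 134, LT = a².

S(f_1,f_2): lcm = ab. S = -4a - 8/3b² - 8/3b + 44.
  reduce S modulo (f_1, f_2, f_3):
  remainder -8/3b² - 4/3b + 112/3 ≠ 0; add h_4 = -8/3b² - 4/3b + 112/3 to the basis.

S(f_1,f_3): lcm = a². S = 7/3ab - 13/6a - ¼b + 67/2.
  reduce S modulo (f_1, f_2, f_3, h_4):
  remainder 19/4b + 19 ≠ 0; add h_5 = 19/4b + 19 to the basis.

The other S-polynomials (S(f_2,f_3), S(f_1,h_4), S(f_2,h_4), S(f_3,h_4), S(f_1,h_5), S(f_2,h_5), S(f_3,h_5), S(h_4,h_5)) all reduce to 0 modulo the current basis, so we have a Gröbner basis.
Inter-reduce: drop elements whose leading term is divisible by another's, tail-reduce, and make monic.
Reduced Gröbner basis: {a - 3, b + 4}.

Since the basis is lex-ordered, b + 4 is univariate in b. Its roots are {-4}. Back-substituting each root into the other basis elements fixes the other coordinates.
  b = -4: the earlier basis element becomes a - 3 = 0, giving a = 3 — point (3, -4).

{(3, -4)}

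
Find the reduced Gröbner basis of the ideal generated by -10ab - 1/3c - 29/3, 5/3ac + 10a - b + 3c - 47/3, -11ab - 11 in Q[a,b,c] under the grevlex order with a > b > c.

G = {b^2 + 38/3b + 35/3, a - 3/35b - 38/35, c - 1}

The reduced Gröbner basis is the canonical form of the ideal for this ordering.

f_1 = -10ab - 1/3c - 29/3, LT = ab.
f_2 = 5/3ac + 10a - b + 3c - 47/3, LT = ac.
f_3 = -11ab - 11, LT = ab.

S(f_1,f_2): lcm = abc. S = -6ab + 3/5b^2 - 9/5bc + 1/30c^2 + 47/5b + 29/30c.
  reduce S modulo (f_1, f_2, f_3):
  remainder 3/5b^2 - 9/5bc + 1/30c^2 + 47/5b + 7/6c + 29/5 ≠ 0; add g_4 = 3/5b^2 - 9/5bc + 1/30c^2 + 47/5b + 7/6c + 29/5 to the basis.

S(f_1,f_3): lcm = ab. S = 1/30c - 1/30.
  reduce S modulo (f_1, f_2, f_3, g_4):
  remainder 1/30c - 1/30 ≠ 0; add g_5 = 1/30c - 1/30 to the basis.

S(f_2,g_5): lcm = ac. S = 7a - 3/5b + 9/5c - 47/5.
  reduce S modulo (f_1, f_2, f_3, g_4, g_5):
  remainder 7a - 3/5b - 38/5 ≠ 0; add g_6 = 7a - 3/5b - 38/5 to the basis.

The other S-polynomials (S(f_2,f_3), S(f_1,g_4), S(f_2,g_4), S(f_3,g_4), S(f_1,g_5), S(f_3,g_5), S(g_4,g_5), S(f_1,g_6), S(f_2,g_6), S(f_3,g_6), S(g_4,g_6), S(g_5,g_6)) all reduce to 0 modulo the current basis, so we have a Gröbner basis.
Inter-reduce: drop elements whose leading term is divisible by another's, tail-reduce, and make monic.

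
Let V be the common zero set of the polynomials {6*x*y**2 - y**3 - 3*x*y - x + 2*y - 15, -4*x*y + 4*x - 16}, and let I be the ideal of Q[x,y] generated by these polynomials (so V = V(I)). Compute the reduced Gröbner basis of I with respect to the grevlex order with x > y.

f_1 = 6*x*y**2 - y**3 - 3*x*y - x + 2*y - 15, LT = x*y**2.
f_2 = -4*x*y + 4*x - 16, LT = x*y.

S(f_1,f_2): lcm = x*y**2. S = -1/6*y**3 + 1/2*x*y - 1/6*x - 11/3*y - 5/2.
  leading term y**3: no divisor's leading term divides it; move -1/6*y**3 to the remainder.
  leading term x*y: subtract (-1/8)·f_2 from 1/2*x*y - 1/6*x - 11/3*y - 5/2 → 1/3*x - 11/3*y - 9/2
  leading term x: no divisor's leading term divides it; move 1/3*x to the remainder.
  leading term y: no divisor's leading term divides it; move -11/3*y to the remainder.
  leading term 1: no divisor's leading term divides it; move -9/2 to the remainder.
  remainder -1/6*y**3 + 1/3*x - 11/3*y - 9/2 ≠ 0; add g_3 = -1/6*y**3 + 1/3*x - 11/3*y - 9/2 to the basis.

S(f_1,g_3): lcm = x*y**3. S = -1/6*y**4 - 1/2*x*y**2 + 2*x**2 - 133/6*x*y + 1/3*y**2 - 27*x - 5/2*y.
  leading term y**4: subtract (y)·g_3 from -1/6*y**4 - 1/2*x*y**2 + 2*x**2 - 133/6*x*y + 1/3*y**2 - 27*x - 5/2*y → -1/2*x*y**2 + 2*x**2 - 45/2*x*y + 4*y**2 - 27*x + 2*y
  leading term x*y**2: subtract (-1/12)·f_1 from -1/2*x*y**2 + 2*x**2 - 45/2*x*y + 4*y**2 - 27*x + 2*y → -1/12*y**3 + 2*x**2 - 91/4*x*y + 4*y**2 - 325/12*x + 13/6*y - 5/4
  leading term y**3: subtract (1/2)·g_3 from -1/12*y**3 + 2*x**2 - 91/4*x*y + 4*y**2 - 325/12*x + 13/6*y - 5/4 → 2*x**2 - 91/4*x*y + 4*y**2 - 109/4*x + 4*y + 1
  leading term x**2: no divisor's leading term divides it; move 2*x**2 to the remainder.
  leading term x*y: subtract (91/16)·f_2 from -91/4*x*y + 4*y**2 - 109/4*x + 4*y + 1 → 4*y**2 - 50*x + 4*y + 92
  leading term y**2: no divisor's leading term divides it; move 4*y**2 to the remainder.
  leading term x: no divisor's leading term divides it; move -50*x to the remainder.
  leading term y: no divisor's leading term divides it; move 4*y to the remainder.
  leading term 1: no divisor's leading term divides it; move 92 to the remainder.
  remainder 2*x**2 + 4*y**2 - 50*x + 4*y + 92 ≠ 0; add g_4 = 2*x**2 + 4*y**2 - 50*x + 4*y + 92 to the basis.

The other S-polynomials (S(f_2,g_3), S(f_1,g_4), S(f_2,g_4), S(g_3,g_4)) all reduce to 0 modulo the current basis, so we have a Gröbner basis.
Inter-reduce: drop elements whose leading term is divisible by another's, tail-reduce, and make monic.

G = {y**3 - 2*x + 22*y + 27, x**2 + 2*y**2 - 25*x + 2*y + 46, x*y - x + 4}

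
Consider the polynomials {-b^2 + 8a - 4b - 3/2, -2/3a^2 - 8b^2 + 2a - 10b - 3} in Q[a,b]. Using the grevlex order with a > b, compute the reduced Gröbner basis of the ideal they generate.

f_1 = -b^2 + 8a - 4b - 3/2, LT = b^2.
f_2 = -2/3a^2 - 8b^2 + 2a - 10b - 3, LT = a^2.

The S-polynomials (S(f_1,f_2)) all reduce to 0 modulo the current basis, so we have a Gröbner basis.

G = {a^2 + 93a - 33b - 27/2, b^2 - 8a + 4b + 3/2}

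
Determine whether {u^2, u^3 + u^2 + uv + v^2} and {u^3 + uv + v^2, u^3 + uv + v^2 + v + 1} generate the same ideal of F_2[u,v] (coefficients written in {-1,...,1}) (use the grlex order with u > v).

Equality of ideals is decidable: compute both reduced Gröbner bases (unique for the ordering) and check whether they agree.
Buchberger on the first generating set:
f_1 = u^2, LT = u^2.
f_2 = u^3 + u^2 + uv + v^2, LT = u^3.

S(f_1,f_2): lcm = u^3. S = u^2 + uv + v^2.
  leading term u^2: subtract (1)·f_1 from u^2 + uv + v^2 → uv + v^2
  leading term uv: no divisor's leading term divides it; move uv to the remainder.
  leading term v^2: no divisor's leading term divides it; move v^2 to the remainder.
  remainder uv + v^2 ≠ 0; add g_3 = uv + v^2 to the basis.

S(f_1,g_3): lcm = u^2v. S = uv^2.
  leading term uv^2: subtract (v)·g_3 from uv^2 → v^3
  leading term v^3: no divisor's leading term divides it; move v^3 to the remainder.
  remainder v^3 ≠ 0; add g_4 = v^3 to the basis.

S(f_2,g_3): lcm = u^3v. S = u^2v^2 + u^2v + uv^2 + v^3.
  leading term u^2v^2: subtract (v^2)·f_1 from u^2v^2 + u^2v + uv^2 + v^3 → u^2v + uv^2 + v^3
  leading term u^2v: subtract (v)·f_1 from u^2v + uv^2 + v^3 → uv^2 + v^3
  leading term uv^2: subtract (v)·g_3 from uv^2 + v^3 → 0
  remainder 0.

S(f_1,g_4): leading monomials are coprime, so the S-polynomial reduces to 0 (Buchberger's first criterion).
S(f_2,g_4): leading monomials are coprime, so the S-polynomial reduces to 0 (Buchberger's first criterion).
S(g_3,g_4): lcm = uv^3. S = v^4.
  leading term v^4: subtract (v)·g_4 from v^4 → 0
  remainder 0.

Every S-polynomial of the final basis reduces to 0, so we have a Gröbner basis.
Inter-reduce: drop elements whose leading term is divisible by another's, tail-reduce, and make monic.
Reduced Gröbner basis: {v^3, u^2, uv + v^2}.

Buchberger on the second generating set:
h_1 = u^3 + uv + v^2, LT = u^3.
h_2 = u^3 + uv + v^2 + v + 1, LT = u^3.

S(h_1,h_2): lcm = u^3. S = v + 1.
  leading term v: no divisor's leading term divides it; move v to the remainder.
  leading term 1: no divisor's leading term divides it; move 1 to the remainder.
  remainder v + 1 ≠ 0; add k_3 = v + 1 to the basis.

S(h_1,k_3): leading monomials are coprime, so the S-polynomial reduces to 0 (Buchberger's first criterion).
S(h_2,k_3): leading monomials are coprime, so the S-polynomial reduces to 0 (Buchberger's first criterion).
Every S-polynomial of the final basis reduces to 0, so we have a Gröbner basis.
Inter-reduce: drop elements whose leading term is divisible by another's, tail-reduce, and make monic.
Reduced Gröbner basis: {u^3 + u + 1, v + 1}.

These differ, so the ideals are not equal.

No, the ideals differ.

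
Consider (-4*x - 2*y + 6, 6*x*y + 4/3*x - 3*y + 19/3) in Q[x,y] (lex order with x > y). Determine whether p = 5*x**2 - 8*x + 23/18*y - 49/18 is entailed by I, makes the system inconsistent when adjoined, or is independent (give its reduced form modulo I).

5*x**2 - 8*x + 23/18*y - 49/18 lies in I (it reduces to 0).

First compute the reduced Gröbner basis of I by Buchberger's algorithm.
f_1 = -4*x - 2*y + 6, LT = x.
f_2 = 6*x*y + 4/3*x - 3*y + 19/3, LT = x*y.

S(f_1,f_2): lcm = x*y. S = -2/9*x + 1/2*y**2 - y - 19/18.
  reduce S modulo (f_1, f_2):
  remainder 1/2*y**2 - 8/9*y - 25/18 ≠ 0; add h_3 = 1/2*y**2 - 8/9*y - 25/18 to the basis.

The other S-polynomials (S(f_1,h_3), S(f_2,h_3)) all reduce to 0 modulo the current basis, so we have a Gröbner basis.
Inter-reduce: drop elements whose leading term is divisible by another's, tail-reduce, and make monic.
Reduced Gröbner basis: {x + 1/2*y - 3/2, y**2 - 16/9*y - 25/9}.
Label its elements g_1 = x + 1/2*y - 3/2, g_2 = y**2 - 16/9*y - 25/9.

Reduce p = 5*x**2 - 8*x + 23/18*y - 49/18 modulo G:
  leading term x**2: subtract (5*x)·g_1 from 5*x**2 - 8*x + 23/18*y - 49/18 → -5/2*x*y - 1/2*x + 23/18*y - 49/18
  leading term x*y: subtract (-5/2*y)·g_1 from -5/2*x*y - 1/2*x + 23/18*y - 49/18 → -1/2*x + 5/4*y**2 - 89/36*y - 49/18
  leading term x: subtract (-1/2)·g_1 from -1/2*x + 5/4*y**2 - 89/36*y - 49/18 → 5/4*y**2 - 20/9*y - 125/36
  leading term y**2: subtract (5/4)·g_2 from 5/4*y**2 - 20/9*y - 125/36 → 0
  normal form = 0.
Since the normal form is 0, p ∈ I.

The remainder on division by a Gröbner basis is unique — it is the normal form.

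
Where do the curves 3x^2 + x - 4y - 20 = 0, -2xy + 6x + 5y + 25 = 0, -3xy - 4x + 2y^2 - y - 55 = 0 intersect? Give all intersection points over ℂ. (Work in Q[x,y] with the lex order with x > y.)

Compute a lex Gröbner basis by Buchberger's algorithm.
f_1 = 3x^2 + x - 4y - 20, LT = x^2.
f_2 = -2xy + 6x + 5y + 25, LT = xy.
f_3 = -3xy - 4x + 2y^2 - y - 55, LT = xy.

S(f_1,f_2): lcm = x^2y. S = 3x^2 + 17/6xy + 25/2x - 4/3y^2 - 20/3y.
  leading term x^2: subtract (1)·f_1 from 3x^2 + 17/6xy + 25/2x - 4/3y^2 - 20/3y → 17/6xy + 23/2x - 4/3y^2 - 8/3y + 20
  leading term xy: subtract (-17/12)·f_2 from 17/6xy + 23/2x - 4/3y^2 - 8/3y + 20 → 20x - 4/3y^2 + 53/12y + 665/12
  leading term x: no divisor's leading term divides it; move 20x to the remainder.
  leading term y^2: no divisor's leading term divides it; move -4/3y^2 to the remainder.
  leading term y: no divisor's leading term divides it; move 53/12y to the remainder.
  leading term 1: no divisor's leading term divides it; move 665/12 to the remainder.
  remainder 20x - 4/3y^2 + 53/12y + 665/12 ≠ 0; add h_4 = 20x - 4/3y^2 + 53/12y + 665/12 to the basis.

S(f_1,f_3): lcm = x^2y. S = -4/3x^2 + 2/3xy^2 - 55/3x - 4/3y^2 - 20/3y.
  leading term x^2: subtract (-4/9)·f_1 from -4/3x^2 + 2/3xy^2 - 55/3x - 4/3y^2 - 20/3y → 2/3xy^2 - 161/9x - 4/3y^2 - 76/9y - 80/9
  leading term xy^2: subtract (-1/3y)·f_2 from 2/3xy^2 - 161/9x - 4/3y^2 - 76/9y - 80/9 → 2xy - 161/9x + 1/3y^2 - 1/9y - 80/9
  leading term xy: subtract (-1)·f_2 from 2xy - 161/9x + 1/3y^2 - 1/9y - 80/9 → -107/9x + 1/3y^2 + 44/9y + 145/9
  leading term x: subtract (-107/180)·h_4 from -107/9x + 1/3y^2 + 44/9y + 145/9 → -62/135y^2 + 16231/2160y + 21191/432
  leading term y^2: no divisor's leading term divides it; move -62/135y^2 to the remainder.
  leading term y: no divisor's leading term divides it; move 16231/2160y to the remainder.
  leading term 1: no divisor's leading term divides it; move 21191/432 to the remainder.
  remainder -62/135y^2 + 16231/2160y + 21191/432 ≠ 0; add h_5 = -62/135y^2 + 16231/2160y + 21191/432 to the basis.

S(f_2,f_3): lcm = xy. S = -13/3x + 2/3y^2 - 17/6y - 185/6.
  leading term x: subtract (-13/60)·h_4 from -13/3x + 2/3y^2 - 17/6y - 185/6 → 17/45y^2 - 1351/720y - 2711/144
  leading term y^2: subtract (-51/62)·h_5 from 17/45y^2 - 1351/720y - 2711/144 → 12811/2976y + 64055/2976
  leading term y: no divisor's leading term divides it; move 12811/2976y to the remainder.
  leading term 1: no divisor's leading term divides it; move 64055/2976 to the remainder.
  remainder 12811/2976y + 64055/2976 ≠ 0; add h_6 = 12811/2976y + 64055/2976 to the basis.

S(f_1,h_4): lcm = x^2. S = 1/15xy^2 - 53/240xy - 39/16x - 4/3y - 20/3.
  leading term xy^2: subtract (-1/30y)·f_2 from 1/15xy^2 - 53/240xy - 39/16x - 4/3y - 20/3 → -1/48xy - 39/16x + 1/6y^2 - 1/2y - 20/3
  leading term xy: subtract (1/96)·f_2 from -1/48xy - 39/16x + 1/6y^2 - 1/2y - 20/3 → -5/2x + 1/6y^2 - 53/96y - 665/96
  leading term x: subtract (-1/8)·h_4 from -5/2x + 1/6y^2 - 53/96y - 665/96 → 0
  remainder 0.

S(f_2,h_4): lcm = xy. S = -3x + 1/15y^3 - 53/240y^2 - 253/48y - 25/2.
  leading term x: subtract (-3/20)·h_4 from -3x + 1/15y^3 - 53/240y^2 - 253/48y - 25/2 → 1/15y^3 - 101/240y^2 - 553/120y - 67/16
  leading term y^3: subtract (-9/62y)·h_5 from 1/15y^3 - 101/240y^2 - 553/120y - 67/16 → 3323/4960y^2 + 12461/4960y - 67/16
  leading term y^2: subtract (-89721/61504)·h_5 from 3323/4960y^2 + 12461/4960y - 67/16 → 13259385/984064y + 66296925/984064
  leading term y: subtract (3105/992)·h_6 from 13259385/984064y + 66296925/984064 → 0
  remainder 0.

S(f_3,h_4): lcm = xy. S = 4/3x + 1/15y^3 - 71/80y^2 - 39/16y + 55/3.
  leading term x: subtract (1/15)·h_4 from 4/3x + 1/15y^3 - 71/80y^2 - 39/16y + 55/3 → 1/15y^3 - 115/144y^2 - 1967/720y + 527/36
  leading term y^3: subtract (-9/62y)·h_5 from 1/15y^3 - 115/144y^2 - 1967/720y + 527/36 → 13043/44640y^2 + 195911/44640y + 527/36
  leading term y^2: subtract (-39129/61504)·h_5 from 13043/44640y^2 + 195911/44640y + 527/36 → 27069643/2952192y + 135348215/2952192
  leading term y: subtract (2113/992)·h_6 from 27069643/2952192y + 135348215/2952192 → 0
  remainder 0.

S(f_1,h_5): leading monomials are coprime, so the S-polynomial reduces to 0 (Buchberger's first criterion).
S(f_2,h_5): lcm = xy^2. S = 13255/992xy + 105955/992x - 5/2y^2 - 25/2y.
  leading term xy: subtract (-13255/1984)·f_2 from 13255/992xy + 105955/992x - 5/2y^2 - 25/2y → 18215/124x - 5/2y^2 + 41475/1984y + 331375/1984
  leading term x: subtract (3643/496)·h_4 from 18215/124x - 5/2y^2 + 41475/1984y + 331375/1984 → 2713/372y^2 - 34327/2976y - 714235/2976
  leading term y^2: subtract (-122085/7688)·h_5 from 2713/372y^2 - 34327/2976y - 714235/2976 → 13259385/123008y + 66296925/123008
  leading term y: subtract (3105/124)·h_6 from 13259385/123008y + 66296925/123008 → 0
  remainder 0.

S(f_3,h_5): lcm = xy^2. S = 52661/2976xy + 105955/992x - 2/3y^3 + 1/3y^2 + 55/3y.
  leading term xy: subtract (-52661/5952)·f_2 from 52661/2976xy + 105955/992x - 2/3y^3 + 1/3y^2 + 55/3y → 19827/124x - 2/3y^3 + 1/3y^2 + 372425/5952y + 1316525/5952
  leading term x: subtract (19827/2480)·h_4 from 19827/124x - 2/3y^3 + 1/3y^2 + 372425/5952y + 1316525/5952 → -2/3y^3 + 20447/1860y^2 + 405647/14880y - 660233/2976
  leading term y^3: subtract (45/31y)·h_5 from -2/3y^3 + 20447/1860y^2 + 405647/14880y - 660233/2976 → 211/2480y^2 - 653903/14880y - 660233/2976
  leading term y^2: subtract (-5697/30752)·h_5 from 211/2480y^2 - 653903/14880y - 660233/2976 → -62812333/1476096y - 314061665/1476096
  leading term y: subtract (-4903/496)·h_6 from -62812333/1476096y - 314061665/1476096 → 0
  remainder 0.

S(h_4,h_5): leading monomials are coprime, so the S-polynomial reduces to 0 (Buchberger's first criterion).
S(f_1,h_6): leading monomials are coprime, so the S-polynomial reduces to 0 (Buchberger's first criterion).
S(f_2,h_6): lcm = xy. S = -8x - 5/2y - 25/2.
  leading term x: subtract (-2/5)·h_4 from -8x - 5/2y - 25/2 → -8/15y^2 - 11/15y + 29/3
  leading term y^2: subtract (36/31)·h_5 from -8/15y^2 - 11/15y + 29/3 → -1173/124y - 5865/124
  leading term y: subtract (-1224/557)·h_6 from -1173/124y - 5865/124 → 0
  remainder 0.

S(f_3,h_6): lcm = xy. S = -11/3x - 2/3y^2 + 1/3y + 55/3.
  leading term x: subtract (-11/60)·h_4 from -11/3x - 2/3y^2 + 1/3y + 55/3 → -41/45y^2 + 823/720y + 4103/144
  leading term y^2: subtract (123/62)·h_5 from -41/45y^2 + 823/720y + 4103/144 → -40963/2976y - 204815/2976
  leading term y: subtract (-1781/557)·h_6 from -40963/2976y - 204815/2976 → 0
  remainder 0.

S(h_4,h_6): leading monomials are coprime, so the S-polynomial reduces to 0 (Buchberger's first criterion).
S(h_5,h_6): lcm = y^2. S = -21191/992y - 105955/992.
  leading term y: subtract (-63573/12811)·h_6 from -21191/992y - 105955/992 → 0
  remainder 0.

Every S-polynomial of the final basis reduces to 0, so we have a Gröbner basis.
Inter-reduce: drop elements whose leading term is divisible by another's, tail-reduce, and make monic.
Reduced Gröbner basis: {x, y + 5}.

Since the basis is lex-ordered, y + 5 is univariate in y. Its roots are {-5}. Back-substituting each root into the other basis elements fixes the other coordinates.
  y = -5: the earlier basis element becomes x = 0, giving x = 0 — point (0, -5).
Check: every point annihilates each of the original generators.

{(0, -5)}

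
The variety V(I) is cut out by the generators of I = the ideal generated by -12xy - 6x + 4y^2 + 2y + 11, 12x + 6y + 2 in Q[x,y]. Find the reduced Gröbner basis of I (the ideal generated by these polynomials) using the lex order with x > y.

G = {x + 1/2y + 1/6, y^2 + 7/10y + 6/5}

f_1 = -12xy - 6x + 4y^2 + 2y + 11, LT = xy.
f_2 = 12x + 6y + 2, LT = x.

S(f_1,f_2): lcm = xy. S = 1/2x - 5/6y^2 - 1/3y - 11/12.
  reduce S modulo (f_1, f_2):
  remainder -5/6y^2 - 7/12y - 1 ≠ 0; add g_3 = -5/6y^2 - 7/12y - 1 to the basis.

The other S-polynomials (S(f_1,g_3), S(f_2,g_3)) all reduce to 0 modulo the current basis, so we have a Gröbner basis.
Inter-reduce: drop elements whose leading term is divisible by another's, tail-reduce, and make monic.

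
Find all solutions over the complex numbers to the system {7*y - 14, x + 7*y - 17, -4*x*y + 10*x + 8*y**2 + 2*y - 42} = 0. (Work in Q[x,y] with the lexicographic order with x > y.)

Compute a lex Gröbner basis by Buchberger's algorithm.
f_1 = 7*y - 14, LT = y.
f_2 = x + 7*y - 17, LT = x.
f_3 = -4*x*y + 10*x + 8*y**2 + 2*y - 42, LT = x*y.

The S-polynomials (S(f_1,f_2), S(f_1,f_3), S(f_2,f_3)) all reduce to 0 modulo the current basis, so we have a Gröbner basis.
Inter-reduce: drop elements whose leading term is divisible by another's, tail-reduce, and make monic.
Reduced Gröbner basis: {x - 3, y - 2}.

Elimination: the polynomial y - 2 lies in the elimination ideal for y, so y ∈ {2}. For each such y, the remaining basis elements (now univariate) give the rest of the solution.
  y = 2: the earlier basis element becomes x - 3 = 0, giving x = 3 — point (3, 2).

{(3, 2)}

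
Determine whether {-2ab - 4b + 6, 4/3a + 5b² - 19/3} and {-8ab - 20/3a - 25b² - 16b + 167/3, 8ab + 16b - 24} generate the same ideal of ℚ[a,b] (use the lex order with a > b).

Yes, the ideals are equal.

Two ideals are equal iff their reduced Gröbner bases coincide (the reduced basis is unique for a fixed ordering).
Buchberger on the first generating set:
f_1 = -2ab - 4b + 6, LT = ab.
f_2 = 4/3a + 5b² - 19/3, LT = a.

S(f_1,f_2): lcm = ab. S = -15/4b³ + 27/4b - 3.
  reduce S modulo (f_1, f_2):
  remainder -15/4b³ + 27/4b - 3 ≠ 0; add g_3 = -15/4b³ + 27/4b - 3 to the basis.

The other S-polynomials (S(f_1,g_3), S(f_2,g_3)) all reduce to 0 modulo the current basis, so we have a Gröbner basis.
Inter-reduce: drop elements whose leading term is divisible by another's, tail-reduce, and make monic.
Reduced Gröbner basis: {a + 15/4b² - 19/4, b³ - 9/5b + ⅘}.

Buchberger on the second generating set:
h_1 = -8ab - 20/3a - 25b² - 16b + 167/3, LT = ab.
h_2 = 8ab + 16b - 24, LT = ab.

S(h_1,h_2): lcm = ab. S = ⅚a + 25/8b² - 95/24.
  reduce S modulo (h_1, h_2):
  remainder ⅚a + 25/8b² - 95/24 ≠ 0; add k_3 = ⅚a + 25/8b² - 95/24 to the basis.

S(h_1,k_3): lcm = ab. S = ⅚a - 15/4b³ + 25/8b² + 27/4b - 167/24.
  reduce S modulo (h_1, h_2, k_3):
  remainder -15/4b³ + 27/4b - 3 ≠ 0; add k_4 = -15/4b³ + 27/4b - 3 to the basis.

The other S-polynomials (S(h_2,k_3), S(h_1,k_4), S(h_2,k_4), S(k_3,k_4)) all reduce to 0 modulo the current basis, so we have a Gröbner basis.
Inter-reduce: drop elements whose leading term is divisible by another's, tail-reduce, and make monic.
Reduced Gröbner basis: {a + 15/4b² - 19/4, b³ - 9/5b + ⅘}.

The two bases agree; hence the ideals are identical.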